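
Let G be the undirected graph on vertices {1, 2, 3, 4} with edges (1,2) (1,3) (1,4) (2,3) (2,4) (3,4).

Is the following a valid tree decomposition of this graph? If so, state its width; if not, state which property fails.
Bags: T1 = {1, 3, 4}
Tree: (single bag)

No — vertex 2 appears in no bag.

A tree decomposition must satisfy three properties: every vertex lies in some bag; for every edge, both endpoints lie together in some bag; and for every vertex, the bags containing it form a connected subtree. Here vertex 2 appears in no bag, so the decomposition is invalid.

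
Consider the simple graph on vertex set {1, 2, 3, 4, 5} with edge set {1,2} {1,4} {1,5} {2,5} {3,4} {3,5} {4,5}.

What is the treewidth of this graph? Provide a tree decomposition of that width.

Treewidth 2.
One such decomposition:
Bags: B1 = {1, 4, 5}  B2 = {3, 4, 5}  B3 = {1, 2, 5}
Tree: B1–B2, B1–B3

Every bag has size at most 3, so the width is 3 − 1 = 2 and tw(G) ≤ 2. On the other hand G contains the 3-clique {1, 2, 5}. A clique must lie in a single bag of any decomposition, so no decomposition can have width below 2. Therefore the treewidth is 2.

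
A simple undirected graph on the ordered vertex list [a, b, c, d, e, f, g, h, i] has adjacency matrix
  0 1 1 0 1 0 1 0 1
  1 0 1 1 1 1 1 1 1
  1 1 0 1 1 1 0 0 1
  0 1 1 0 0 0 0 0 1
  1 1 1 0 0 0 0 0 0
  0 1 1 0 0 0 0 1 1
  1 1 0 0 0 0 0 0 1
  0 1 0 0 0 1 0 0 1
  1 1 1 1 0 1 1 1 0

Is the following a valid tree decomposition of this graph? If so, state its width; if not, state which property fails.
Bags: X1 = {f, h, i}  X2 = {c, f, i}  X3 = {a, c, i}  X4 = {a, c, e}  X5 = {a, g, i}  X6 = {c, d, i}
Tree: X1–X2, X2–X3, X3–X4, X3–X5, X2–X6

No — vertex b appears in no bag.

A tree decomposition must satisfy three properties: every vertex lies in some bag; for every edge, both endpoints lie together in some bag; and for every vertex, the bags containing it form a connected subtree. Here vertex b appears in no bag, so the decomposition is invalid.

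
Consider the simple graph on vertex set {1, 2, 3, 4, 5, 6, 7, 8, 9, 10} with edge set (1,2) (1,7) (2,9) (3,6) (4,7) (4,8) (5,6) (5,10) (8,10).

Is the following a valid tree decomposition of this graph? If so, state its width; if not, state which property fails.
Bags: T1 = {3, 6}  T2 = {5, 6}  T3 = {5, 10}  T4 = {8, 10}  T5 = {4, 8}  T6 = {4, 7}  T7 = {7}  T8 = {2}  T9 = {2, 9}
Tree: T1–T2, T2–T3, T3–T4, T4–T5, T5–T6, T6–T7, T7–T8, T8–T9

No — vertex 1 appears in no bag.

A tree decomposition must satisfy three properties: every vertex lies in some bag; for every edge, both endpoints lie together in some bag; and for every vertex, the bags containing it form a connected subtree. Here vertex 1 appears in no bag, so the decomposition is invalid.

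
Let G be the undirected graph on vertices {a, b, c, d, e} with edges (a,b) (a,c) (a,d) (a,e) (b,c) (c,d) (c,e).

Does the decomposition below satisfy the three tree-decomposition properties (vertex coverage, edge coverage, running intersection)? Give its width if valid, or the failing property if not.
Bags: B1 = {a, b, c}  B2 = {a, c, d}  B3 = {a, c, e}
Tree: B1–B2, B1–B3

Yes; width 2.

Vertex coverage: the bags together contain {a, b, c, d, e}, the full vertex set. Edge coverage: each edge of G has both endpoints in at least one bag. Running intersection: for every vertex, the bags containing it form a connected subtree. All three properties hold, so this is a valid tree decomposition of width max|bag| − 1 = 2, and hence tw(G) ≤ 2.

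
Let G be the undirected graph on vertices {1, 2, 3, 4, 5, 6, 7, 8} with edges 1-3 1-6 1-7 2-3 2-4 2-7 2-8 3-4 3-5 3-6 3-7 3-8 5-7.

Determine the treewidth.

A width-2 tree decomposition is:
Bags: B1 = {3, 5, 7}  B2 = {1, 3, 7}  B3 = {2, 3, 7}  B4 = {1, 3, 6}  B5 = {2, 3, 4}  B6 = {2, 3, 8}
Tree: B1–B2, B1–B3, B2–B4, B3–B5, B5–B6
Every bag has size at most 3, so the width is 3 − 1 = 2 and tw(G) ≤ 2. For the lower bound, the 3 vertices {1, 3, 6} are pairwise adjacent, and any tree decomposition puts a clique entirely inside one bag — forcing width ≥ 2. Hence tw(G) = 2 exactly.

2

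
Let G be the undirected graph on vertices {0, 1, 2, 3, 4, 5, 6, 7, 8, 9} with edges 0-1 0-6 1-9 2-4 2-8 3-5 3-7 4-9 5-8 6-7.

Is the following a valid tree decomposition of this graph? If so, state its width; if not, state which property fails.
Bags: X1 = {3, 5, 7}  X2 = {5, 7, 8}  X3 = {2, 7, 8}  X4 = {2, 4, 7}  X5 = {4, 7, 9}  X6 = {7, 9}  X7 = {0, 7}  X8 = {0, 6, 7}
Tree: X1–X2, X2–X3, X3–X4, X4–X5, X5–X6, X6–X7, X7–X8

No — vertex 1 appears in no bag.

A tree decomposition must satisfy three properties: every vertex lies in some bag; for every edge, both endpoints lie together in some bag; and for every vertex, the bags containing it form a connected subtree. Here vertex 1 appears in no bag, so the decomposition is invalid.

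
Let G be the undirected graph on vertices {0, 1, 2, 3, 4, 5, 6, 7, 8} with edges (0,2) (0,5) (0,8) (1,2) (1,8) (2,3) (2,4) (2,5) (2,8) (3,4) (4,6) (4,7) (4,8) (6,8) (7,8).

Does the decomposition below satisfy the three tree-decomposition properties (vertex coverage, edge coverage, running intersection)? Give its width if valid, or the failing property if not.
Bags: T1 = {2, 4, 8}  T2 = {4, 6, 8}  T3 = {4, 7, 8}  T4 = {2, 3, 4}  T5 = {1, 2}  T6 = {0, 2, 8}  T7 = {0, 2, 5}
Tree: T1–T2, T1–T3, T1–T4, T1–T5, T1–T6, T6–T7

No — edge (8,1) lies in no bag.

A tree decomposition must satisfy three properties: every vertex lies in some bag; for every edge, both endpoints lie together in some bag; and for every vertex, the bags containing it form a connected subtree. Here edge (8,1) lies in no bag, so the decomposition is invalid.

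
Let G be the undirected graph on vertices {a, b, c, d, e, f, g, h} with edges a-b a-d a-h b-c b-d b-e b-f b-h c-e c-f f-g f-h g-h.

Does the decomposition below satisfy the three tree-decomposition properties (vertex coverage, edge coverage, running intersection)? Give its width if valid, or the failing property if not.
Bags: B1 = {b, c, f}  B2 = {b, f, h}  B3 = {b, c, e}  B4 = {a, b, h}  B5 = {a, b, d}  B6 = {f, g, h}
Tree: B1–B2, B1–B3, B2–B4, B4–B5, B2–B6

Yes; width 2.

Vertex coverage: the bags together contain {a, b, c, d, e, f, g, h}, the full vertex set. Edge coverage: each edge of G has both endpoints in at least one bag. Running intersection: for every vertex, the bags containing it form a connected subtree. All three properties hold, so this is a valid tree decomposition of width max|bag| − 1 = 2, and hence tw(G) ≤ 2.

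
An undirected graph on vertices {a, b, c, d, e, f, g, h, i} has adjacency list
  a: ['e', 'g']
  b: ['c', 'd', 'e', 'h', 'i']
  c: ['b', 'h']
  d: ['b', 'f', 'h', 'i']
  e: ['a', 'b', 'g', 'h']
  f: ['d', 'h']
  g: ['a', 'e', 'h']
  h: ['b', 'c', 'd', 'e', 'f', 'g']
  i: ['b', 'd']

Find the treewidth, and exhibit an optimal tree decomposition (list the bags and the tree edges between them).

Treewidth 2.
Bags: B1 = {b, e, h}  B2 = {b, d, h}  B3 = {e, g, h}  B4 = {d, f, h}  B5 = {b, c, h}  B6 = {a, e, g}  B7 = {b, d, i}
Tree: B1–B2, B1–B3, B2–B4, B1–B5, B3–B6, B2–B7

Each bag holds 3 vertices, so the decomposition has width 2, which upper-bounds the treewidth. For the lower bound, the 3 vertices {e, g, h} are pairwise adjacent, and any tree decomposition puts a clique entirely inside one bag — forcing width ≥ 2. Hence tw(G) = 2 exactly.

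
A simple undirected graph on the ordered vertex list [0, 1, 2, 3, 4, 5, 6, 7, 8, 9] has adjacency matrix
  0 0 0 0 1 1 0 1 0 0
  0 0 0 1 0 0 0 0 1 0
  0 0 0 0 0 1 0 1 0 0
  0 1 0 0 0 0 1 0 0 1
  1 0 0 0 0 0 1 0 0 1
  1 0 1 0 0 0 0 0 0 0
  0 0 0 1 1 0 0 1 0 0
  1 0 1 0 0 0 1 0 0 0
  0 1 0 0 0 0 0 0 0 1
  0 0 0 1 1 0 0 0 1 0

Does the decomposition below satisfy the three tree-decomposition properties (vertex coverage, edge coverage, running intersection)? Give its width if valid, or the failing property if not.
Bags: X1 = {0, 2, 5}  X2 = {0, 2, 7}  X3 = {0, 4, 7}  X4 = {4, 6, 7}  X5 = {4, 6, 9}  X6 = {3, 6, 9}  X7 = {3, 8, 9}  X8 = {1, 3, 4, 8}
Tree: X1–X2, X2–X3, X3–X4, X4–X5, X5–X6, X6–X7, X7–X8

No — bags containing vertex 4 are not connected in the tree.

A tree decomposition must satisfy three properties: every vertex lies in some bag; for every edge, both endpoints lie together in some bag; and for every vertex, the bags containing it form a connected subtree. Here bags containing vertex 4 are not connected in the tree, so the decomposition is invalid.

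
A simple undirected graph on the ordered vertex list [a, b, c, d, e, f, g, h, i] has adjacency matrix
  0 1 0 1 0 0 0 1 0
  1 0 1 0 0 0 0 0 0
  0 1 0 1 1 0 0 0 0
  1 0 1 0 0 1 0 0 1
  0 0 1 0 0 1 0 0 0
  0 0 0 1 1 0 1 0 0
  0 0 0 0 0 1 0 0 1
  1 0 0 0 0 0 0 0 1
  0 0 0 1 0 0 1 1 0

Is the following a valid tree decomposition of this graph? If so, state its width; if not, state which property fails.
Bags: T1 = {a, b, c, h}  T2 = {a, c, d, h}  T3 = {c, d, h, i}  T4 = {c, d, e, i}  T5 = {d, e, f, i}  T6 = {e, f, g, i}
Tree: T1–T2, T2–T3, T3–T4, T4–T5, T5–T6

Yes; width 3.

Vertex coverage: the bags together contain {a, b, c, d, e, f, g, h, i}, the full vertex set. Edge coverage: each edge of G has both endpoints in at least one bag. Running intersection: for every vertex, the bags containing it form a connected subtree. All three properties hold, so this is a valid tree decomposition of width max|bag| − 1 = 3, and hence tw(G) ≤ 3.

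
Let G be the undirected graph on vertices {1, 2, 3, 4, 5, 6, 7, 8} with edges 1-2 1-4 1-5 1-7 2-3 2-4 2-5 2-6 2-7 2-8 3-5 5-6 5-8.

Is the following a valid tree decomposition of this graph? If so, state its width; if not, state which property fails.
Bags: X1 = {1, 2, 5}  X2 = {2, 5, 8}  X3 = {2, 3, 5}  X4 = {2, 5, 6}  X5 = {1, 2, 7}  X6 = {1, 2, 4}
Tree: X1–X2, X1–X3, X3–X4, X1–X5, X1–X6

Every vertex of G appears in some bag (union = {1, 2, 3, 4, 5, 6, 7, 8}); every edge is covered by a bag; and for each vertex v the set of bags containing v is connected in the bag tree. The decomposition is therefore valid. The largest bag has 3 vertices, so the width is 2.

Yes; width 2.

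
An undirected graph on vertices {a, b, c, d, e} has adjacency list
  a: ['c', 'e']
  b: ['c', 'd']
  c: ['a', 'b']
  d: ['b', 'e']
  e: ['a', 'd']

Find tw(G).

A width-2 tree decomposition is:
Bags: B1 = {a, d, e}  B2 = {a, c, d}  B3 = {b, c, d}
Tree: B1–B2, B2–B3
The largest bag has 3 vertices, giving width 2; this decomposition certifies tw(G) ≤ 2. The edges d–e–a–c–b–d form a cycle, so G is not a tree and its treewidth is at least 2. Combining the bounds, tw(G) = 2.

2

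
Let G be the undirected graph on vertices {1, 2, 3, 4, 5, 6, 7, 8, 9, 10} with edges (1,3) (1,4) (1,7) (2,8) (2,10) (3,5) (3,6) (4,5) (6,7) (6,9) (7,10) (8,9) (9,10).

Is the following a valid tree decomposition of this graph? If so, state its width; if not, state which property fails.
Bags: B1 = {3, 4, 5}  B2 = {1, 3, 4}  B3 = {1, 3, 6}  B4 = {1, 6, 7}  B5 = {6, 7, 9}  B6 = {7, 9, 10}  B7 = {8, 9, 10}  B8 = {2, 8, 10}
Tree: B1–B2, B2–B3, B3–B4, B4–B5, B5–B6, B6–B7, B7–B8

Yes; width 2.

Vertex coverage: the bags together contain {1, 2, 3, 4, 5, 6, 7, 8, 9, 10}, the full vertex set. Edge coverage: each edge of G has both endpoints in at least one bag. Running intersection: for every vertex, the bags containing it form a connected subtree. All three properties hold, so this is a valid tree decomposition of width max|bag| − 1 = 2, and hence tw(G) ≤ 2.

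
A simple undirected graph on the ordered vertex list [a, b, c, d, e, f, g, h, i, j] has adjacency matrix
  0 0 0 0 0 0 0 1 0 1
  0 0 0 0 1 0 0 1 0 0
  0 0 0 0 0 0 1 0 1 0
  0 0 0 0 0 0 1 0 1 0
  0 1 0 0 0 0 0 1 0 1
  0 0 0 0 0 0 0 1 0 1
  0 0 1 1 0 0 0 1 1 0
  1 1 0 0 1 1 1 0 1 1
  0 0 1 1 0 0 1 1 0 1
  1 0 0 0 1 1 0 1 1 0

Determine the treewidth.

A width-2 tree decomposition is:
Bags: B1 = {h, i, j}  B2 = {a, h, j}  B3 = {f, h, j}  B4 = {g, h, i}  B5 = {e, h, j}  B6 = {c, g, i}  B7 = {b, e, h}  B8 = {d, g, i}
Tree: B1–B2, B1–B3, B1–B4, B1–B5, B4–B6, B5–B7, B6–B8
Every bag has size at most 3, so the width is 3 − 1 = 2 and tw(G) ≤ 2. Conversely, {d, g, i} is a clique of size 3, and the vertices of any clique must share a bag in every tree decomposition; so some bag has ≥ 3 vertices and tw(G) ≥ 2. The upper and lower bounds meet at 2, so that is the treewidth.

2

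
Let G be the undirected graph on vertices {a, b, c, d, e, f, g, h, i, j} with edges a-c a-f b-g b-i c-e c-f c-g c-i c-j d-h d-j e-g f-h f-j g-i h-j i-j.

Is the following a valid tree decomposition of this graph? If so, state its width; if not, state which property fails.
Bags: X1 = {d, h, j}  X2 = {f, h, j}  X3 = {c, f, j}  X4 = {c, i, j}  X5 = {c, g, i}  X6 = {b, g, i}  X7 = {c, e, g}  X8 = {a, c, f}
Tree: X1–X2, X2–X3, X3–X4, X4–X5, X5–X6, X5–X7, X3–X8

Yes; width 2.

Vertex coverage: the bags together contain {a, b, c, d, e, f, g, h, i, j}, the full vertex set. Edge coverage: each edge of G has both endpoints in at least one bag. Running intersection: for every vertex, the bags containing it form a connected subtree. All three properties hold, so this is a valid tree decomposition of width max|bag| − 1 = 2, and hence tw(G) ≤ 2.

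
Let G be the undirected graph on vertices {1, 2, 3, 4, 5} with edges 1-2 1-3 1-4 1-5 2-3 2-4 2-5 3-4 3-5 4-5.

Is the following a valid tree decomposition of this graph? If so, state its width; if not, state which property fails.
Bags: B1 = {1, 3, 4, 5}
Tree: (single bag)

No — vertex 2 appears in no bag.

A tree decomposition must satisfy three properties: every vertex lies in some bag; for every edge, both endpoints lie together in some bag; and for every vertex, the bags containing it form a connected subtree. Here vertex 2 appears in no bag, so the decomposition is invalid.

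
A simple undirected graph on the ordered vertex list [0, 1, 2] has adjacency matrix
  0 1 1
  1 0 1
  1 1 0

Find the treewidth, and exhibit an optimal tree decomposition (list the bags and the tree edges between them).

Treewidth 2.
One such decomposition:
Bags: B1 = {0, 1, 2}
Tree: (single bag)

A single bag containing all 3 vertices is trivially a valid decomposition of width 2. On the other hand G contains the 3-clique {0, 1, 2}. A clique must lie in a single bag of any decomposition, so no decomposition can have width below 2. Hence tw(G) = 2 exactly.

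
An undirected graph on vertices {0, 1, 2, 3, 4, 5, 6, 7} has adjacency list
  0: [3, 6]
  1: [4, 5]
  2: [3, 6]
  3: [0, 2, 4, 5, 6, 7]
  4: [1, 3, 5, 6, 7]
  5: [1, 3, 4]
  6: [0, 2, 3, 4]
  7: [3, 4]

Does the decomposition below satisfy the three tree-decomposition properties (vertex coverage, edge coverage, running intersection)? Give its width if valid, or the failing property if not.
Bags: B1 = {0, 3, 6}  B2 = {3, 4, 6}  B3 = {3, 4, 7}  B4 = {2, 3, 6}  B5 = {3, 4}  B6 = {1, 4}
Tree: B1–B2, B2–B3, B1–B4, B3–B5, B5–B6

A tree decomposition must satisfy three properties: every vertex lies in some bag; for every edge, both endpoints lie together in some bag; and for every vertex, the bags containing it form a connected subtree. Here vertex 5 appears in no bag, so the decomposition is invalid.

No — vertex 5 appears in no bag.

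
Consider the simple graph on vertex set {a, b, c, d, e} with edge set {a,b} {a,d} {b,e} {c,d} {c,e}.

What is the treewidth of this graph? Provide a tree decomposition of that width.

The largest bag has 3 vertices, giving width 2; this decomposition certifies tw(G) ≤ 2. For the lower bound, G contains the cycle c–e–b–a–d–c, so G is not a forest; only forests have treewidth ≤ 1, hence tw(G) ≥ 2. Combining the bounds, tw(G) = 2.

Treewidth 2.
One optimal decomposition is:
Bags: B1 = {b, c, e}  B2 = {a, b, c}  B3 = {a, c, d}
Tree: B1–B2, B2–B3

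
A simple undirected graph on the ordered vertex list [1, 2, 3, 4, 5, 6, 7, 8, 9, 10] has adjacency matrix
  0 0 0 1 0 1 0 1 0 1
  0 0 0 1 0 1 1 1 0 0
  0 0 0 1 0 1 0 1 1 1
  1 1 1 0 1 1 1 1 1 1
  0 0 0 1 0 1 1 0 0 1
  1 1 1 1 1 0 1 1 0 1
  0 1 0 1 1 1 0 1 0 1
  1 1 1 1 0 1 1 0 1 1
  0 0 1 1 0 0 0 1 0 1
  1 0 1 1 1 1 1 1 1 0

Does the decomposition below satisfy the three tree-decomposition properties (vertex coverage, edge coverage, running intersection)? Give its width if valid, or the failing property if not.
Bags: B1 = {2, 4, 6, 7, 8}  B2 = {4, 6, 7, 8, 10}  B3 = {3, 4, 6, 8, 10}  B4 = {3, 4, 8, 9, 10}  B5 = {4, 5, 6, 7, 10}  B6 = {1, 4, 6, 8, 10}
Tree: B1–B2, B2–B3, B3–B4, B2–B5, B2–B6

Yes; width 4.

Vertex coverage: the bags together contain {1, 2, 3, 4, 5, 6, 7, 8, 9, 10}, the full vertex set. Edge coverage: each edge of G has both endpoints in at least one bag. Running intersection: for every vertex, the bags containing it form a connected subtree. All three properties hold, so this is a valid tree decomposition of width max|bag| − 1 = 4, and hence tw(G) ≤ 4.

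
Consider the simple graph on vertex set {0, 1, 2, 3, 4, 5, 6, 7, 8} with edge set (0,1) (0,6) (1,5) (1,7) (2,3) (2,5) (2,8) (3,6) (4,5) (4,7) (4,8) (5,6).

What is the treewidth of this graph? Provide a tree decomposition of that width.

Treewidth 3.
One such decomposition:
Bags: B1 = {0, 1, 4, 7}  B2 = {0, 1, 4, 5}  B3 = {0, 4, 5, 6}  B4 = {4, 5, 6, 8}  B5 = {2, 5, 6, 8}  B6 = {2, 3, 6, 8}
Tree: B1–B2, B2–B3, B3–B4, B4–B5, B5–B6

Every bag has size at most 4, so the width is 4 − 1 = 3 and tw(G) ≤ 3. For the lower bound: the 4 vertex sets {0,1,7}, {4}, {5}, {2,3,6,8} are disjoint, each induces a connected subgraph, and every pair is joined by at least one edge of G. Contracting each set to a single vertex therefore yields K_{4} as a minor, and since treewidth is minor-monotone, tw(G) ≥ tw(K_{4}) = 3. Therefore the treewidth is 3.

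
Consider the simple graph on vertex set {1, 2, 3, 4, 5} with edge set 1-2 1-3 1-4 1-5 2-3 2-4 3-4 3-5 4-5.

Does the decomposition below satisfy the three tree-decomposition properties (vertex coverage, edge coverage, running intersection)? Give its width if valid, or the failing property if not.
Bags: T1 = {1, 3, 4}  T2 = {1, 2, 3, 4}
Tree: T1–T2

No — vertex 5 appears in no bag.

A tree decomposition must satisfy three properties: every vertex lies in some bag; for every edge, both endpoints lie together in some bag; and for every vertex, the bags containing it form a connected subtree. Here vertex 5 appears in no bag, so the decomposition is invalid.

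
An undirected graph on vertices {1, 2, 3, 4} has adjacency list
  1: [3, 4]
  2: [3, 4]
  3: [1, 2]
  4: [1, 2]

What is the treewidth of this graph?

A width-2 tree decomposition is:
Bags: B1 = {1, 3, 4}  B2 = {2, 3, 4}
Tree: B1–B2
The largest bag has 3 vertices, giving width 2; this decomposition certifies tw(G) ≤ 2. The edges 4–1–3–2–4 form a cycle, so G is not a tree and its treewidth is at least 2. Therefore the treewidth is 2.

2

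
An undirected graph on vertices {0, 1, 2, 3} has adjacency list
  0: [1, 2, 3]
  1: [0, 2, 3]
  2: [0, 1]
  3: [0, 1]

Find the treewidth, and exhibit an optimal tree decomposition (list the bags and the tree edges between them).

Every bag has size at most 3, so the width is 3 − 1 = 2 and tw(G) ≤ 2. Conversely, {0, 1, 2} is a clique of size 3, and the vertices of any clique must share a bag in every tree decomposition; so some bag has ≥ 3 vertices and tw(G) ≥ 2. The upper and lower bounds meet at 2, so that is the treewidth.

Treewidth 2.
Bags: B1 = {0, 1, 3}  B2 = {0, 1, 2}
Tree: B1–B2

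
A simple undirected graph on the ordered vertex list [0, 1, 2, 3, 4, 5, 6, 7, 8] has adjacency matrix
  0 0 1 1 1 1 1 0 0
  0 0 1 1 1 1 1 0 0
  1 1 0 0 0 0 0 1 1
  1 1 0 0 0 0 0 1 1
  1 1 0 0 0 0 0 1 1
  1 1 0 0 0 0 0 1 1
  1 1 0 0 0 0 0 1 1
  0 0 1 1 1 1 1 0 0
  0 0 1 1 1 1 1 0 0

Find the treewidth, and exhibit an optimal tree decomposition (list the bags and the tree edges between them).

Treewidth 4.
Bags: B1 = {0, 1, 5, 7, 8}  B2 = {0, 1, 3, 7, 8}  B3 = {0, 1, 6, 7, 8}  B4 = {0, 1, 4, 7, 8}  B5 = {0, 1, 2, 7, 8}
Tree: B1–B2, B2–B3, B3–B4, B4–B5

Every bag has size at most 5, so the width is 5 − 1 = 4 and tw(G) ≤ 4. For the lower bound: the 5 vertex sets {5,8}, {0,3}, {1,6}, {7}, {4} are disjoint, each induces a connected subgraph, and every pair is joined by at least one edge of G. Contracting each set to a single vertex therefore yields K_{5} as a minor, and since treewidth is minor-monotone, tw(G) ≥ tw(K_{5}) = 4. Hence tw(G) = 4 exactly.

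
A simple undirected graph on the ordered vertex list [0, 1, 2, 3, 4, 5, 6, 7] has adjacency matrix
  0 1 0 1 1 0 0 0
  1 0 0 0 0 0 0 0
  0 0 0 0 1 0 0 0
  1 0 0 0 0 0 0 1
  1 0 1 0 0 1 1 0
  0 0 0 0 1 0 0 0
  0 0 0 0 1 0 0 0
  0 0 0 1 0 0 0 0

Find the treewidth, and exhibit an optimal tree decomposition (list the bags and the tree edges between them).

Every bag has size at most 2, so the width is 2 − 1 = 1 and tw(G) ≤ 1. Any graph with an edge has treewidth ≥ 1, and G has the edge 0–4. Combining the bounds, tw(G) = 1.

Treewidth 1.
One optimal decomposition is:
Bags: B1 = {0, 4}  B2 = {0, 1}  B3 = {4, 5}  B4 = {2, 4}  B5 = {0, 3}  B6 = {3, 7}  B7 = {4, 6}
Tree: B1–B2, B1–B3, B1–B4, B1–B5, B5–B6, B3–B7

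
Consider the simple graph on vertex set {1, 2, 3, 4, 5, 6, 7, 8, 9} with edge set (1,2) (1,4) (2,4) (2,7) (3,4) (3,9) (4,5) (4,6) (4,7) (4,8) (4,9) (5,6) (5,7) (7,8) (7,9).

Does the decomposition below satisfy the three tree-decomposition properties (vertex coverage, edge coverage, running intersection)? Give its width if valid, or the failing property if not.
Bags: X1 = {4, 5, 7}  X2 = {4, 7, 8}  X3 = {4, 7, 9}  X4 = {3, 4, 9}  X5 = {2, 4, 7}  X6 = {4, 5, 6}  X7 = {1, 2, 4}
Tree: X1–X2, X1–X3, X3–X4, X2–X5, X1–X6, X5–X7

Every vertex of G appears in some bag (union = {1, 2, 3, 4, 5, 6, 7, 8, 9}); every edge is covered by a bag; and for each vertex v the set of bags containing v is connected in the bag tree. The decomposition is therefore valid. The largest bag has 3 vertices, so the width is 2.

Yes; width 2.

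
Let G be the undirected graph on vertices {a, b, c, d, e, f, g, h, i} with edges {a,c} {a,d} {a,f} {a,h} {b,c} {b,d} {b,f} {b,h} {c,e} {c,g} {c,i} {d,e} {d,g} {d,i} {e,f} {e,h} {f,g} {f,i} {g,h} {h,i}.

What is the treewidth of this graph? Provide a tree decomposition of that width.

Treewidth 4.
One such decomposition:
Bags: B1 = {c, d, f, h, i}  B2 = {c, d, e, f, h}  B3 = {c, d, f, g, h}  B4 = {b, c, d, f, h}  B5 = {a, c, d, f, h}
Tree: B1–B2, B2–B3, B3–B4, B4–B5

Every bag has size at most 5, so the width is 5 − 1 = 4 and tw(G) ≤ 4. For the lower bound: the 5 vertex sets {h,i}, {d,e}, {c,g}, {f}, {b} are disjoint, each induces a connected subgraph, and every pair is joined by at least one edge of G. Contracting each set to a single vertex therefore yields K_{5} as a minor, and since treewidth is minor-monotone, tw(G) ≥ tw(K_{5}) = 4. Therefore the treewidth is 4.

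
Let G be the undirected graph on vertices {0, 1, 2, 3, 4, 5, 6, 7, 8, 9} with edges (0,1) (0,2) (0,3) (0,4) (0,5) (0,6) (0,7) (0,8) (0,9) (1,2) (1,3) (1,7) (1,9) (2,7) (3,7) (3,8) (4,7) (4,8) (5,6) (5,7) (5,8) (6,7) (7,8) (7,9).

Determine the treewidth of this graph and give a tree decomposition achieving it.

Treewidth 3.
One such decomposition:
Bags: B1 = {0, 1, 3, 7}  B2 = {0, 1, 7, 9}  B3 = {0, 3, 7, 8}  B4 = {0, 5, 7, 8}  B5 = {0, 1, 2, 7}  B6 = {0, 4, 7, 8}  B7 = {0, 5, 6, 7}
Tree: B1–B2, B1–B3, B3–B4, B1–B5, B4–B6, B4–B7

Each bag holds 4 vertices, so the decomposition has width 3, which upper-bounds the treewidth. Conversely, {0, 1, 7, 9} is a clique of size 4, and the vertices of any clique must share a bag in every tree decomposition; so some bag has ≥ 4 vertices and tw(G) ≥ 3. Hence tw(G) = 3 exactly.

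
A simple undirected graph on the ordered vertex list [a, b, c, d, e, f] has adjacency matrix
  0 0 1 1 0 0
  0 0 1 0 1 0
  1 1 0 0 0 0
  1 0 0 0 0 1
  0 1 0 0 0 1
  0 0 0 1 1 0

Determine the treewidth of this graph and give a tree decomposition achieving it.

Treewidth 2.
Bags: B1 = {b, c, e}  B2 = {c, e, f}  B3 = {c, d, f}  B4 = {a, c, d}
Tree: B1–B2, B2–B3, B3–B4

The largest bag has 3 vertices, giving width 2; this decomposition certifies tw(G) ≤ 2. For the lower bound, G contains the cycle c–b–e–f–d–a–c, so G is not a forest; only forests have treewidth ≤ 1, hence tw(G) ≥ 2. Therefore the treewidth is 2.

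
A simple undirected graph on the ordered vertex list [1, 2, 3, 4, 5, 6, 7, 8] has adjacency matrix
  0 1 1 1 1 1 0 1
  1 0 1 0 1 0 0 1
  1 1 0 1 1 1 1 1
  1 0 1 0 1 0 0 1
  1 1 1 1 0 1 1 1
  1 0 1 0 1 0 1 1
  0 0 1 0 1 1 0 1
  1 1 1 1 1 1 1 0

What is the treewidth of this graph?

4

A width-4 tree decomposition is:
Bags: B1 = {1, 2, 3, 5, 8}  B2 = {1, 3, 4, 5, 8}  B3 = {1, 3, 5, 6, 8}  B4 = {3, 5, 6, 7, 8}
Tree: B1–B2, B1–B3, B3–B4
The largest bag has 5 vertices, giving width 4; this decomposition certifies tw(G) ≤ 4. On the other hand G contains the 5-clique {1, 2, 3, 5, 8}. A clique must lie in a single bag of any decomposition, so no decomposition can have width below 4. Hence tw(G) = 4 exactly.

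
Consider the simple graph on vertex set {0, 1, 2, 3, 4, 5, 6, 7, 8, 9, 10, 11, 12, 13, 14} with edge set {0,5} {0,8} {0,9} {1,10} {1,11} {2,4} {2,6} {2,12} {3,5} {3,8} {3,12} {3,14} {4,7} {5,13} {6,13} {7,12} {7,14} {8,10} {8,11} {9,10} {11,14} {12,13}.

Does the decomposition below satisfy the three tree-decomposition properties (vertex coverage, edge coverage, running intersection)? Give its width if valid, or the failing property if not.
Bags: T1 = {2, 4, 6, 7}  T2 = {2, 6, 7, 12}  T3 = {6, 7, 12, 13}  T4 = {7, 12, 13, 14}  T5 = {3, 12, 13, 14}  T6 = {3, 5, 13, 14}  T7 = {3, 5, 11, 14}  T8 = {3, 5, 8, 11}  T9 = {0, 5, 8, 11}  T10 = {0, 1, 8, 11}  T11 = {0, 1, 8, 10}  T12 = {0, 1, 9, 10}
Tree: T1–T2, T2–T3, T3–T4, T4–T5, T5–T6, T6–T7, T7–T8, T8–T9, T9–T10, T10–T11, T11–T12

Vertex coverage: the bags together contain {0, 1, 2, 3, 4, 5, 6, 7, 8, 9, 10, 11, 12, 13, 14}, the full vertex set. Edge coverage: each edge of G has both endpoints in at least one bag. Running intersection: for every vertex, the bags containing it form a connected subtree. All three properties hold, so this is a valid tree decomposition of width max|bag| − 1 = 3, and hence tw(G) ≤ 3.

Yes; width 3.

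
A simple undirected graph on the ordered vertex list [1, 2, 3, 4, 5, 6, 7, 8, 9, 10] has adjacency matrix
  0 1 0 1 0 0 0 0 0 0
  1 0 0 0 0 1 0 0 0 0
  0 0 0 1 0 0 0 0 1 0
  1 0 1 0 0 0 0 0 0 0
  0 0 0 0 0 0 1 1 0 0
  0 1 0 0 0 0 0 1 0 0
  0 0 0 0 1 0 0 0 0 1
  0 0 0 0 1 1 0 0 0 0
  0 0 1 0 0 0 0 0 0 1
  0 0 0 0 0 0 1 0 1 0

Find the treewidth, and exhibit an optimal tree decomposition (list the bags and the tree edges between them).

Every bag has size at most 3, so the width is 3 − 1 = 2 and tw(G) ≤ 2. For the lower bound, G contains the cycle 2–1–4–3–9–10–7–5–8–6–2, so G is not a forest; only forests have treewidth ≤ 1, hence tw(G) ≥ 2. The upper and lower bounds meet at 2, so that is the treewidth.

Treewidth 2.
Bags: B1 = {1, 2, 4}  B2 = {2, 3, 4}  B3 = {2, 3, 9}  B4 = {2, 9, 10}  B5 = {2, 7, 10}  B6 = {2, 5, 7}  B7 = {2, 5, 8}  B8 = {2, 6, 8}
Tree: B1–B2, B2–B3, B3–B4, B4–B5, B5–B6, B6–B7, B7–B8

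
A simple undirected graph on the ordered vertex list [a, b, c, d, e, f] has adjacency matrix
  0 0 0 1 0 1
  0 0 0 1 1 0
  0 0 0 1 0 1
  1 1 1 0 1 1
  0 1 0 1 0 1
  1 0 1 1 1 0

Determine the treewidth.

A width-2 tree decomposition is:
Bags: B1 = {d, e, f}  B2 = {c, d, f}  B3 = {a, d, f}  B4 = {b, d, e}
Tree: B1–B2, B1–B3, B1–B4
Every bag has size at most 3, so the width is 3 − 1 = 2 and tw(G) ≤ 2. On the other hand G contains the 3-clique {d, e, f}. A clique must lie in a single bag of any decomposition, so no decomposition can have width below 2. Therefore the treewidth is 2.

2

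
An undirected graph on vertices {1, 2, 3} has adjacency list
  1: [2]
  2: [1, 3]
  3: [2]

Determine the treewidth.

A width-1 tree decomposition is:
Bags: B1 = {2, 3}  B2 = {1, 2}
Tree: B1–B2
The largest bag has 2 vertices, giving width 1; this decomposition certifies tw(G) ≤ 1. Since G has at least one edge (e.g. 3–2), it is not an edgeless graph, so tw(G) ≥ 1. Hence tw(G) = 1 exactly.

1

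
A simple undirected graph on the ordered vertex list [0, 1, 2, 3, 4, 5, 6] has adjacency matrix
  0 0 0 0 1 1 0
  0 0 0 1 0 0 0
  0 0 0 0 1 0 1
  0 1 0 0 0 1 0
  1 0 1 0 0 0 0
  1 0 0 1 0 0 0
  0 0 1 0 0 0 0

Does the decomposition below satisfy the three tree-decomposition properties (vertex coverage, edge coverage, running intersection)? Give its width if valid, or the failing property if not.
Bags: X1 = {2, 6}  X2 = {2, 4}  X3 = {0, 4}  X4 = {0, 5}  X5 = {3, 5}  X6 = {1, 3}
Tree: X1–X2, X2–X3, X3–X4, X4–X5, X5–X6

Yes; width 1.

Checking the three conditions: (i) the bags cover all of {0, 1, 2, 3, 4, 5, 6}; (ii) for each edge, some bag contains both endpoints; (iii) the bags containing any fixed vertex form a subtree. All hold, so the decomposition is valid with width 2 − 1 = 1.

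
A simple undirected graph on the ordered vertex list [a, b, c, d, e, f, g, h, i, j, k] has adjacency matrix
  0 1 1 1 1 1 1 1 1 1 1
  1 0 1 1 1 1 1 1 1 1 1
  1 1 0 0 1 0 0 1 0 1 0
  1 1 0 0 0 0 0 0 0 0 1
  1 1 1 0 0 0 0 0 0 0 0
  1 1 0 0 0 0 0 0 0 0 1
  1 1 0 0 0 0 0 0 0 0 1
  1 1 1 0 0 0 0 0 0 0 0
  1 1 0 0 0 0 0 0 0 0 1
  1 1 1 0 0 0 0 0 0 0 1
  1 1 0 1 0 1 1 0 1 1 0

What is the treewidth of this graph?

A width-3 tree decomposition is:
Bags: B1 = {a, b, i, k}  B2 = {a, b, j, k}  B3 = {a, b, c, j}  B4 = {a, b, d, k}  B5 = {a, b, c, h}  B6 = {a, b, g, k}  B7 = {a, b, c, e}  B8 = {a, b, f, k}
Tree: B1–B2, B2–B3, B1–B4, B3–B5, B1–B6, B3–B7, B4–B8
Each bag holds 4 vertices, so the decomposition has width 3, which upper-bounds the treewidth. For the lower bound, the 4 vertices {a, b, c, e} are pairwise adjacent, and any tree decomposition puts a clique entirely inside one bag — forcing width ≥ 3. Combining the bounds, tw(G) = 3.

3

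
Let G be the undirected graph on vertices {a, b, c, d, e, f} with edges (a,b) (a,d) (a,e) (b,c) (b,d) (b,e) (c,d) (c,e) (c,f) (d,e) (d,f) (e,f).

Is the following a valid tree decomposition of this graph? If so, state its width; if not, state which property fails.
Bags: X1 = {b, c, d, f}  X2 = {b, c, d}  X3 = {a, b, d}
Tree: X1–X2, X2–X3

No — vertex e appears in no bag.

A tree decomposition must satisfy three properties: every vertex lies in some bag; for every edge, both endpoints lie together in some bag; and for every vertex, the bags containing it form a connected subtree. Here vertex e appears in no bag, so the decomposition is invalid.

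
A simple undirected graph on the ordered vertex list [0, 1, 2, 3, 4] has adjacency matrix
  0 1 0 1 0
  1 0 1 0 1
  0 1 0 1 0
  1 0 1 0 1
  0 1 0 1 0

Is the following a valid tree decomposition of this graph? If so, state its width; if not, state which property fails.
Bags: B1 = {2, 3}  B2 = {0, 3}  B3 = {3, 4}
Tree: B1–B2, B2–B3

A tree decomposition must satisfy three properties: every vertex lies in some bag; for every edge, both endpoints lie together in some bag; and for every vertex, the bags containing it form a connected subtree. Here vertex 1 appears in no bag, so the decomposition is invalid.

No — vertex 1 appears in no bag.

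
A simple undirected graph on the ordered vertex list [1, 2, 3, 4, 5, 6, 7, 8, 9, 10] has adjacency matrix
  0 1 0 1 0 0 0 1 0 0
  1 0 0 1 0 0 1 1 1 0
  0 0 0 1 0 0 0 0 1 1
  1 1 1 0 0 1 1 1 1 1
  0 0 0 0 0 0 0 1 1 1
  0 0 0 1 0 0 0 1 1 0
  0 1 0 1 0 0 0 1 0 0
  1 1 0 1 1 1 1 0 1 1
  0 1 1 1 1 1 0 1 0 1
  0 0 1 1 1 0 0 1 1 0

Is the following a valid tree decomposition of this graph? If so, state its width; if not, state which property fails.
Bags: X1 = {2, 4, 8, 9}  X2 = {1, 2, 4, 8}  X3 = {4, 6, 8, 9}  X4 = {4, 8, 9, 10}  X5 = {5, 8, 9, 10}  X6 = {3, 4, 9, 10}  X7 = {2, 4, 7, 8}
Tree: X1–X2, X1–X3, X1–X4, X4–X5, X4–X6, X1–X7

Yes; width 3.

Checking the three conditions: (i) the bags cover all of {1, 2, 3, 4, 5, 6, 7, 8, 9, 10}; (ii) for each edge, some bag contains both endpoints; (iii) the bags containing any fixed vertex form a subtree. All hold, so the decomposition is valid with width 4 − 1 = 3.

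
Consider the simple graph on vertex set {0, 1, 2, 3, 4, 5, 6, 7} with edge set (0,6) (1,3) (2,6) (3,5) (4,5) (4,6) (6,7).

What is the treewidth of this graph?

1

A width-1 tree decomposition is:
Bags: B1 = {4, 5}  B2 = {4, 6}  B3 = {3, 5}  B4 = {6, 7}  B5 = {1, 3}  B6 = {2, 6}  B7 = {0, 6}
Tree: B1–B2, B1–B3, B2–B4, B3–B5, B4–B6, B6–B7
Every bag has size at most 2, so the width is 2 − 1 = 1 and tw(G) ≤ 1. Since G has at least one edge (e.g. 5–4), it is not an edgeless graph, so tw(G) ≥ 1. Hence tw(G) = 1 exactly.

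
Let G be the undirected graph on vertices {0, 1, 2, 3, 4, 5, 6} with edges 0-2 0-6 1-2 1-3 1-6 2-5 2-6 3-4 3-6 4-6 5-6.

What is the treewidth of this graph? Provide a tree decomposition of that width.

The largest bag has 3 vertices, giving width 2; this decomposition certifies tw(G) ≤ 2. Conversely, {0, 2, 6} is a clique of size 3, and the vertices of any clique must share a bag in every tree decomposition; so some bag has ≥ 3 vertices and tw(G) ≥ 2. Hence tw(G) = 2 exactly.

Treewidth 2.
Bags: B1 = {1, 2, 6}  B2 = {1, 3, 6}  B3 = {3, 4, 6}  B4 = {2, 5, 6}  B5 = {0, 2, 6}
Tree: B1–B2, B2–B3, B1–B4, B1–B5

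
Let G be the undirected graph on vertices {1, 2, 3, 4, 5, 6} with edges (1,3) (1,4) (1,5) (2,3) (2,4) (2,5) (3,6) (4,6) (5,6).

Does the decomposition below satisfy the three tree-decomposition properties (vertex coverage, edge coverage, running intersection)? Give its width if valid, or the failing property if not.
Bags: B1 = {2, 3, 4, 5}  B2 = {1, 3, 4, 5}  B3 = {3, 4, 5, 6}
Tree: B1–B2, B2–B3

Every vertex of G appears in some bag (union = {1, 2, 3, 4, 5, 6}); every edge is covered by a bag; and for each vertex v the set of bags containing v is connected in the bag tree. The decomposition is therefore valid. The largest bag has 4 vertices, so the width is 3.

Yes; width 3.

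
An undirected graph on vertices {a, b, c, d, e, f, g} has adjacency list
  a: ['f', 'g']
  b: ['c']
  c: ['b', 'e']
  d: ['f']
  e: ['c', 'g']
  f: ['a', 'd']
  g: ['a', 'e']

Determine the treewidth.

A width-1 tree decomposition is:
Bags: B1 = {b, c}  B2 = {c, e}  B3 = {e, g}  B4 = {a, g}  B5 = {a, f}  B6 = {d, f}
Tree: B1–B2, B2–B3, B3–B4, B4–B5, B5–B6
Each bag holds 2 vertices, so the decomposition has width 1, which upper-bounds the treewidth. Since G has at least one edge (e.g. b–c), it is not an edgeless graph, so tw(G) ≥ 1. Therefore the treewidth is 1.

1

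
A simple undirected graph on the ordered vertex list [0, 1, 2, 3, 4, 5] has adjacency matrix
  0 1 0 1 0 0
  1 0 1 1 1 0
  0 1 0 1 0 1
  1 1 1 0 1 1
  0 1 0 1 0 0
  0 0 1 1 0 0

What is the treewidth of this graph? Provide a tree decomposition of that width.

Every bag has size at most 3, so the width is 3 − 1 = 2 and tw(G) ≤ 2. For the lower bound, the 3 vertices {0, 1, 3} are pairwise adjacent, and any tree decomposition puts a clique entirely inside one bag — forcing width ≥ 2. Hence tw(G) = 2 exactly.

Treewidth 2.
One such decomposition:
Bags: B1 = {2, 3, 5}  B2 = {1, 2, 3}  B3 = {1, 3, 4}  B4 = {0, 1, 3}
Tree: B1–B2, B2–B3, B3–B4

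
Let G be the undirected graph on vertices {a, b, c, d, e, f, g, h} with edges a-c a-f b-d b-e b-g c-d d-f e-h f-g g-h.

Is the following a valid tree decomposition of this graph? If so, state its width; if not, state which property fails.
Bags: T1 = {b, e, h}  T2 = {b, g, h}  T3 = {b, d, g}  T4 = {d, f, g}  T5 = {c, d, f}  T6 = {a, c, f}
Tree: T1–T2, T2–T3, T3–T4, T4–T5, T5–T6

Yes; width 2.

Checking the three conditions: (i) the bags cover all of {a, b, c, d, e, f, g, h}; (ii) for each edge, some bag contains both endpoints; (iii) the bags containing any fixed vertex form a subtree. All hold, so the decomposition is valid with width 3 − 1 = 2.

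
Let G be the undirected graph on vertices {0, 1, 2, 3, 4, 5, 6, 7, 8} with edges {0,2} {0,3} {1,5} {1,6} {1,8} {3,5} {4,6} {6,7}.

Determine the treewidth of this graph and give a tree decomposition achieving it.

The largest bag has 2 vertices, giving width 1; this decomposition certifies tw(G) ≤ 1. Since G has at least one edge (e.g. 5–1), it is not an edgeless graph, so tw(G) ≥ 1. Hence tw(G) = 1 exactly.

Treewidth 1.
One optimal decomposition is:
Bags: B1 = {1, 5}  B2 = {3, 5}  B3 = {0, 3}  B4 = {1, 6}  B5 = {6, 7}  B6 = {4, 6}  B7 = {1, 8}  B8 = {0, 2}
Tree: B1–B2, B2–B3, B1–B4, B4–B5, B5–B6, B1–B7, B3–B8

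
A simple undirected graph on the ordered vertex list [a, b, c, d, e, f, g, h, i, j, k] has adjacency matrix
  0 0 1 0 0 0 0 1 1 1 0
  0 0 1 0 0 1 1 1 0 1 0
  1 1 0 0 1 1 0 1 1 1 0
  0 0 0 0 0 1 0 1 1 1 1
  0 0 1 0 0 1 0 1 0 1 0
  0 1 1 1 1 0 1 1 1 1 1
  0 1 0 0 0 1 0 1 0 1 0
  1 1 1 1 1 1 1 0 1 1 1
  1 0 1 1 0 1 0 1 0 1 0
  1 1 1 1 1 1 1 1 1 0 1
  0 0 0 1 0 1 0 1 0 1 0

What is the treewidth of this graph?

4

A width-4 tree decomposition is:
Bags: B1 = {c, e, f, h, j}  B2 = {b, c, f, h, j}  B3 = {c, f, h, i, j}  B4 = {d, f, h, i, j}  B5 = {a, c, h, i, j}  B6 = {b, f, g, h, j}  B7 = {d, f, h, j, k}
Tree: B1–B2, B2–B3, B3–B4, B3–B5, B2–B6, B4–B7
Each bag holds 5 vertices, so the decomposition has width 4, which upper-bounds the treewidth. For the lower bound, the 5 vertices {a, c, h, i, j} are pairwise adjacent, and any tree decomposition puts a clique entirely inside one bag — forcing width ≥ 4. Hence tw(G) = 4 exactly.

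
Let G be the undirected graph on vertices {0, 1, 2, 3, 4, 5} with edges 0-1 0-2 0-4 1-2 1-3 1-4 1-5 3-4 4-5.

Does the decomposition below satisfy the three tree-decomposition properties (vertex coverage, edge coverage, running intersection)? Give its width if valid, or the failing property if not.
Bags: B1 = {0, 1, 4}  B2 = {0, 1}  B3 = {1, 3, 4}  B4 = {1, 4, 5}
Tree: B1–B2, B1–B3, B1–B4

A tree decomposition must satisfy three properties: every vertex lies in some bag; for every edge, both endpoints lie together in some bag; and for every vertex, the bags containing it form a connected subtree. Here vertex 2 appears in no bag, so the decomposition is invalid.

No — vertex 2 appears in no bag.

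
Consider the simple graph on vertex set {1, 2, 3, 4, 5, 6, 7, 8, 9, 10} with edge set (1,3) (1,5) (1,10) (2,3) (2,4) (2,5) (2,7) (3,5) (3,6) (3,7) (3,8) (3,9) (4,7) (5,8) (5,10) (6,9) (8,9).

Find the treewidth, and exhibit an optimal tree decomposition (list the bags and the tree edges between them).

Every bag has size at most 3, so the width is 3 − 1 = 2 and tw(G) ≤ 2. Conversely, {1, 5, 10} is a clique of size 3, and the vertices of any clique must share a bag in every tree decomposition; so some bag has ≥ 3 vertices and tw(G) ≥ 2. Hence tw(G) = 2 exactly.

Treewidth 2.
One such decomposition:
Bags: B1 = {3, 5, 8}  B2 = {1, 3, 5}  B3 = {1, 5, 10}  B4 = {2, 3, 5}  B5 = {2, 3, 7}  B6 = {3, 8, 9}  B7 = {3, 6, 9}  B8 = {2, 4, 7}
Tree: B1–B2, B2–B3, B1–B4, B4–B5, B1–B6, B6–B7, B5–B8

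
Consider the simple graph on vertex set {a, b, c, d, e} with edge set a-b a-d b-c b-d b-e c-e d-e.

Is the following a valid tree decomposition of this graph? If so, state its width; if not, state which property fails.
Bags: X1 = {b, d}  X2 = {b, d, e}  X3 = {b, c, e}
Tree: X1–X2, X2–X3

No — vertex a appears in no bag.

A tree decomposition must satisfy three properties: every vertex lies in some bag; for every edge, both endpoints lie together in some bag; and for every vertex, the bags containing it form a connected subtree. Here vertex a appears in no bag, so the decomposition is invalid.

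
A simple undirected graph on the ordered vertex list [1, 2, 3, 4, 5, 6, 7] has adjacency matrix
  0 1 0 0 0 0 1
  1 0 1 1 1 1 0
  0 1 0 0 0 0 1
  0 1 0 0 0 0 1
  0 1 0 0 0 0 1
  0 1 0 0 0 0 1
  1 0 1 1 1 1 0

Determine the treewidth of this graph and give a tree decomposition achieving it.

Every bag has size at most 3, so the width is 3 − 1 = 2 and tw(G) ≤ 2. The edges 2–5–7–3–2 form a cycle, so G is not a tree and its treewidth is at least 2. Therefore the treewidth is 2.

Treewidth 2.
One optimal decomposition is:
Bags: B1 = {2, 5, 7}  B2 = {2, 3, 7}  B3 = {2, 6, 7}  B4 = {2, 4, 7}  B5 = {1, 2, 7}
Tree: B1–B2, B2–B3, B3–B4, B4–B5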